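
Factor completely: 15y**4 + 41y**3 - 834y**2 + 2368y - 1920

(3y - 8)(5y - 8)(y + 10)(y - 3)

Among the possible rational roots, y = 8/3 is a root, so (3y - 8) is a factor; dividing leaves 5y**3 + 27y**2 - 206y + 240.
Then y = 8/5 is a root, so (5y - 8) divides it; the quotient is y**2 + 7y - 30.
The remaining quadratic factors as (y - 3)(y + 10).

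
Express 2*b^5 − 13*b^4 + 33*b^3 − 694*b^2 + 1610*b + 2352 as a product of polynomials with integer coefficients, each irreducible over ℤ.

By the rational root theorem, b = 8 is a root, giving the factor (b − 8) and quotient 2*b^4 + 3*b^3 + 57*b^2 − 238*b − 294.
Continuing, b = −1 is a root, giving the factor (b + 1) and quotient 2*b^3 + b^2 + 56*b − 294.
Continuing, b = 7/2 is a root, so (2*b − 7) is a factor; dividing leaves b^2 + 4*b + 42.
The quadratic b^2 + 4*b + 42 has discriminant −152 < 0 and is irreducible over ℤ.

(2*b − 7)*(b + 1)*(b − 8)*(b^2 + 4*b + 42)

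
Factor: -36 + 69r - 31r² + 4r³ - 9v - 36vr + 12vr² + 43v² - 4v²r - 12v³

-(4v - 4r + 3)(3v + r - 4)(v + r - 3)

Group: 3v(-4v² + 9v + 4r² - 15r + 9) + (r - 4)(-4v² + 9v + 4r² - 15r + 9); both groups contain (-4v² + 9v + 4r² - 15r + 9), so (3v + r - 4) is a factor with cofactor -4v² + 9v + 4r² - 15r + 9.
The cofactor groups again: -4v² + 9v + 4r² - 15r + 9 = -4v(v + r - 3) + (4r - 3)(v + r - 3); both groups contain (v + r - 3), giving -(4v - 4r + 3)(v + r - 3).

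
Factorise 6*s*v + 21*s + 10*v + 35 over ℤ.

Group as (6*s*v + 21*s) + (10*v + 35) = 3*s*(2*v + 7) + 5*(2*v + 7).
Both groups share the factor (2*v + 7).

(2*v + 7)*(3*s + 5)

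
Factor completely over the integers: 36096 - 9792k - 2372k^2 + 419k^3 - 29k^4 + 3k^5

(3k - 8)(k + 4)(k - 8)(k^2 - 3k + 141)

Among the possible rational roots, k = 8/3 is a root, giving the factor (3k - 8) and quotient k^4 - 7k^3 + 121k^2 - 468k - 4512.
Continuing, k = -4 is a root, so (k + 4) divides it; the quotient is k^3 - 11k^2 + 165k - 1128.
Next, k = 8 is a root, so (k - 8) is a factor; dividing leaves k^2 - 3k + 141.
The quadratic k^2 - 3k + 141 has discriminant -555 < 0 and is irreducible over ℤ.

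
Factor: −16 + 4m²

Pull out the common factor 4; m² − 4 is a difference of squares.

4(m + 2)(m − 2)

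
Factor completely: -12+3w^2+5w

(3w-4)(w+3)

Need a pair with product 3·(-12) = -36 and sum 5: that's -4 and 9.
Split the middle term: 3w^2-4w + 9w-12 = w(3w-4) + 3(3w-4).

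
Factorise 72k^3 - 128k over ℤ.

8k(3k + 4)(3k - 4)

Every term has a factor of 8k. Then 9k^2 - 16 = (3k)² − (4)².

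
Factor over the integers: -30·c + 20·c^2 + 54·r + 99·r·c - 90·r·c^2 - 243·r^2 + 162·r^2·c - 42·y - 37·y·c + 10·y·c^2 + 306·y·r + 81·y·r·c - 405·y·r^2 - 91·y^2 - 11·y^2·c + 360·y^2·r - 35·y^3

-(5·y - 2·c + 3)·(y - 9·r + 2)·(7·y - 9·r + 5·c)

Group: 7·y·(-5·y^2 + 45·y·r + 2·y·c - 13·y - 18·r·c + 27·r + 4·c - 6) + (-9·r + 5·c)·(-5·y^2 + 45·y·r + 2·y·c - 13·y - 18·r·c + 27·r + 4·c - 6); both groups contain (-5·y^2 + 45·y·r + 2·y·c - 13·y - 18·r·c + 27·r + 4·c - 6), so (7·y - 9·r + 5·c) is a factor with cofactor -5·y^2 + 45·y·r + 2·y·c - 13·y - 18·r·c + 27·r + 4·c - 6.
The cofactor groups again: -5·y^2 + 45·y·r + 2·y·c - 13·y - 18·r·c + 27·r + 4·c - 6 = -5·y·(y - 9·r + 2) + (2·c - 3)·(y - 9·r + 2); both groups contain (y - 9·r + 2), giving -(5·y - 2·c + 3)·(y - 9·r + 2).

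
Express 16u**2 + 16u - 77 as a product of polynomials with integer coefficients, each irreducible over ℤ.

(4u + 11)(4u - 7)

Need a pair with product 16·(-77) = -1232 and sum 16: that's 44 and -28.
Split the middle term: 16u**2 + 44u - 28u - 77 = 4u(4u + 11) - 7(4u + 11).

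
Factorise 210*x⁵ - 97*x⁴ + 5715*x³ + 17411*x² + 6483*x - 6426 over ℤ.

Trying the rational-root candidates, x = 3/7 is a root, so (7*x - 3) divides it; the quotient is 30*x⁴ - x³ + 816*x² + 2837*x + 2142.
Then x = -9/5 is a root, so (5*x + 9) is a factor; dividing leaves 6*x³ - 11*x² + 183*x + 238.
Then x = -7/6 is a root, giving the factor (6*x + 7) and quotient x² - 3*x + 34.
The quadratic x² - 3*x + 34 has discriminant -127 < 0 and is irreducible over ℤ.

(5*x + 9)*(6*x + 7)*(7*x - 3)*(x² - 3*x + 34)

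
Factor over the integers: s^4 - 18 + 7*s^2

(s^2 + 9)*(s^2 - 2)

Substitute u = s^2 to get a quadratic in u, then factor.
s^2 + 9 is irreducible over ℤ (sum of squares).
s^2 - 2 is irreducible over ℤ (2 is not a perfect square).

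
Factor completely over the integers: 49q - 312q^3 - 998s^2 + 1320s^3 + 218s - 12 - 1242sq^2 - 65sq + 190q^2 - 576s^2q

(10s - 13q - 4)(11s + 4q - 3)(12s + 6q - 1)

Group: 12s(110s^2 - 103sq - 74s - 52q^2 + 23q + 12) + (6q - 1)(110s^2 - 103sq - 74s - 52q^2 + 23q + 12); both groups contain (110s^2 - 103sq - 74s - 52q^2 + 23q + 12), so (12s + 6q - 1) is a factor with cofactor 110s^2 - 103sq - 74s - 52q^2 + 23q + 12.
The cofactor groups again: 110s^2 - 103sq - 74s - 52q^2 + 23q + 12 = 10s(11s + 4q - 3) + (-13q - 4)(11s + 4q - 3); both groups contain (11s + 4q - 3), giving (10s - 13q - 4)(11s + 4q - 3).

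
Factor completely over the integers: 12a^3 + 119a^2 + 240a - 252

(3a + 14)(4a - 3)(a + 6)

By the rational root theorem, a = -14/3 is a root, so (3a + 14) is a factor; dividing leaves 4a^2 + 21a - 18.
The remaining quadratic factors as (4a - 3)(a + 6).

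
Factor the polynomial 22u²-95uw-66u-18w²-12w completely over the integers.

Group: 11u(2u-9w-6) + 2w(2u-9w-6); both groups contain (2u-9w-6).

(11u+2w)(2u-9w-6)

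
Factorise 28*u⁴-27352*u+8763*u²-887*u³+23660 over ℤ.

Trying the rational-root candidates, u = 13 is a root, so (u-13) is a factor; dividing leaves 28*u³-523*u²+1964*u-1820.
Continuing, u = 14 is a root, giving the factor (u-14) and quotient 28*u²-131*u+130.
The remaining quadratic factors as (4*u-13)(7*u-10).

(4*u-13)*(7*u-10)*(u-13)*(u-14)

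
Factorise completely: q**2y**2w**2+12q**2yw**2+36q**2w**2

q**2w**2(y+6)**2

Every term has a factor of q**2w**2; factoring it out leaves y**2+12y+36.
Recognize a perfect-square trinomial with the parts 6 and y.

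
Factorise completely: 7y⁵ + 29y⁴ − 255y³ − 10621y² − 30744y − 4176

(7y + 1)(y + 3)(y − 12)(y² + 13y + 116)

Trying the rational-root candidates, y = −1/7 is a root, so (7y + 1) is a factor; dividing leaves y⁴ + 4y³ − 37y² − 1512y − 4176.
Then y = −3 is a root, giving the factor (y + 3) and quotient y³ + y² − 40y − 1392.
Next, y = 12 is a root, giving the factor (y − 12) and quotient y² + 13y + 116.
The quadratic y² + 13y + 116 has discriminant −295 < 0 and is irreducible over ℤ.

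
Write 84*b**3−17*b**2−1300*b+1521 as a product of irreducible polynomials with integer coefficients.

(3*b+13)*(4*b−13)*(7*b−9)

Among the possible rational roots, b = 9/7 is a root, so (7*b−9) divides it; the quotient is 12*b**2+13*b−169.
The remaining quadratic factors as (4*b−13)(3*b+13).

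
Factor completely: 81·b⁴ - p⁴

(3·b + p)·(3·b - p)·(9·b² + p²)

Difference of squares twice: with A = 3·b and B = p, A⁴ − B⁴ = (A² − B²)(A² + B²), and A² − B² factors again.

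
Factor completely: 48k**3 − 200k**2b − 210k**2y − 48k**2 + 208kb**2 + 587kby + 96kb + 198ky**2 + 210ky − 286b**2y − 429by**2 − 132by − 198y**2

(6k − 13b − 6)(k − 2b − 3y)(8k − 11y)

Group: k(48k**2 − 104kb − 66ky − 48k + 143by + 66y) + (−2b − 3y)(48k**2 − 104kb − 66ky − 48k + 143by + 66y); both groups contain (48k**2 − 104kb − 66ky − 48k + 143by + 66y), so (k − 2b − 3y) is a factor with cofactor 48k**2 − 104kb − 66ky − 48k + 143by + 66y.
The cofactor groups again: 48k**2 − 104kb − 66ky − 48k + 143by + 66y = 8k(6k − 13b − 6) − 11y(6k − 13b − 6); both groups contain (6k − 13b − 6), giving (8k − 11y)(6k − 13b − 6).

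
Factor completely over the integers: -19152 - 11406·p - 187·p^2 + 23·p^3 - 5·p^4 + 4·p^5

(4·p + 7)·(p + 6)·(p - 8)·(p^2 - p + 57)

Among the possible rational roots, p = -7/4 is a root, so (4·p + 7) is a factor; dividing leaves p^4 - 3·p^3 + 11·p^2 - 66·p - 2736.
Then p = 8 is a root, giving the factor (p - 8) and quotient p^3 + 5·p^2 + 51·p + 342.
Next, p = -6 is a root, so (p + 6) is a factor; dividing leaves p^2 - p + 57.
The quadratic p^2 - p + 57 has discriminant -227 < 0 and is irreducible over ℤ.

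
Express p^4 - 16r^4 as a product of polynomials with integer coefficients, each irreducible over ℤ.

(p + 2r)(p - 2r)(p^2 + 4r^2)

Write as (p^2)² − (4r^2)², then factor p^2 - 4r^2 once more.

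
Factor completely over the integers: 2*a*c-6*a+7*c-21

Group as (2*a*c-6*a) + (7*c-21) = 2*a*(c-3) + 7*(c-3).
Both groups share the factor (c-3).

(2*a+7)*(c-3)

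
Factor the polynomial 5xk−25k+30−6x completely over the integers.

(5k−6)(x−5)

Group as (5xk−6x) + (−25k+30) = x(5k−6) − 5(5k−6).
Both groups share the factor (5k−6).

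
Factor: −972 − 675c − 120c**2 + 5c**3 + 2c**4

(2c + 9)(c + 3)(c + 4)(c − 9)

Among the possible rational roots, c = −3 is a root, so (c + 3) is a factor; dividing leaves 2c**3 − c**2 − 117c − 324.
Then c = −4 is a root, so (c + 4) divides it; the quotient is 2c**2 − 9c − 81.
The remaining quadratic factors as (2c + 9)(c − 9).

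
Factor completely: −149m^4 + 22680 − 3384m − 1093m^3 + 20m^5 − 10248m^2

(4m − 5)(5m + 9)(m − 14)(m^2 + 6m + 36)

By the rational root theorem, m = −9/5 is a root, giving the factor (5m + 9) and quotient 4m^4 − 37m^3 − 152m^2 − 1776m + 2520.
Next, m = 5/4 is a root, giving the factor (4m − 5) and quotient m^3 − 8m^2 − 48m − 504.
Next, m = 14 is a root, so (m − 14) divides it; the quotient is m^2 + 6m + 36.
The quadratic m^2 + 6m + 36 has discriminant −108 < 0 and is irreducible over ℤ.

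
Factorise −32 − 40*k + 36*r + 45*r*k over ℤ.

(5*k + 4)*(9*r − 8)

Group as (45*r*k + 36*r) + (−40*k − 32) = 9*r*(5*k + 4) − 8*(5*k + 4).
Both groups share the factor (5*k + 4).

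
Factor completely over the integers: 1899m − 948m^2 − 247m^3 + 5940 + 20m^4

Trying the rational-root candidates, m = −3 is a root, so (m + 3) is a factor; dividing leaves 20m^3 − 307m^2 − 27m + 1980.
Continuing, m = 15 is a root, so (m − 15) is a factor; dividing leaves 20m^2 − 7m − 132.
The remaining quadratic factors as (4m − 11)(5m + 12).

(4m − 11)(5m + 12)(m + 3)(m − 15)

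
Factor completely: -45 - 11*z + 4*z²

Need a pair with product 4·(-45) = -180 and sum -11: that's 9 and -20.
Split the middle term: 4*z² + 9*z - 20*z - 45 = z*(4*z + 9) - 5*(4*z + 9).

(4*z + 9)*(z - 5)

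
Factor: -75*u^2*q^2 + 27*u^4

Pull out the common factor 3*u^2; 9*u^2 - 25*q^2 is a difference of squares.

3*u^2*(3*u - 5*q)*(3*u + 5*q)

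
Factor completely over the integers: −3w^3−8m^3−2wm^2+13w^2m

−(w−4m)(w−m)(3w+2m)

Group: 3w(−w^2+5wm−4m^2) + 2m(−w^2+5wm−4m^2); both groups contain (−w^2+5wm−4m^2), so (3w+2m) is a factor with cofactor −w^2+5wm−4m^2.
The cofactor groups again: −w^2+5wm−4m^2 = −w(w−m) + 4m(w−m); both groups contain (w−m), giving −(w−4m)(w−m).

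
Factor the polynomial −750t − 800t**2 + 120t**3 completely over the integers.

Pull out the common factor 10t, then factor the remaining trinomial.

10t(2t − 15)(6t + 5)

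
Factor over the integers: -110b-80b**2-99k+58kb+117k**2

(13k-8b-11)(9k+10b)

Group: 9k(13k-8b-11) + 10b(13k-8b-11); both groups contain (13k-8b-11).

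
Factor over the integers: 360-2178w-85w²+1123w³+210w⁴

By the rational root theorem, w = 6/5 is a root, so (5w-6) divides it; the quotient is 42w³+275w²+313w-60.
Continuing, w = -12/7 is a root, so (7w+12) divides it; the quotient is 6w²+29w-5.
The remaining quadratic factors as (6w-1)(w+5).

(5w-6)(6w-1)(7w+12)(w+5)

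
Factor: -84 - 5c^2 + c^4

Substitute u = c^2 to get a quadratic in u, then factor.
c^2 - 12 is irreducible over ℤ (12 is not a perfect square).
c^2 + 7 is irreducible over ℤ (always positive, so no real roots).

(c^2 + 7)(c^2 - 12)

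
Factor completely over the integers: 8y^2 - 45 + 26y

(2y + 9)(4y - 5)

Need a pair with product 8·(-45) = -360 and sum 26: that's -10 and 36.
Split the middle term: 8y^2 - 10y + 36y - 45 = 2y(4y - 5) + 9(4y - 5).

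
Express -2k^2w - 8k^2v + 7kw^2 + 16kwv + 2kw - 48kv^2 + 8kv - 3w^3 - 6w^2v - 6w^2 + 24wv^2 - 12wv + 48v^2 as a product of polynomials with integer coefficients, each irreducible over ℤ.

Group: k(-2kw - 8kv + w^2 + 4wv + 2w + 8v) + (-3w + 6v)(-2kw - 8kv + w^2 + 4wv + 2w + 8v); both groups contain (-2kw - 8kv + w^2 + 4wv + 2w + 8v), so (k - 3w + 6v) is a factor with cofactor -2kw - 8kv + w^2 + 4wv + 2w + 8v.
The cofactor groups again: -2kw - 8kv + w^2 + 4wv + 2w + 8v = -2k(w + 4v) + (w + 2)(w + 4v); both groups contain (w + 4v), giving -(2k - w - 2)(w + 4v).

-(2k - w - 2)(w + 4v)(k - 3w + 6v)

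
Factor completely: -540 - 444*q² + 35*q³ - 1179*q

(5*q + 3)*(7*q + 12)*(q - 15)

Among the possible rational roots, q = -12/7 is a root, so (7*q + 12) is a factor; dividing leaves 5*q² - 72*q - 45.
The remaining quadratic factors as (5*q + 3)(q - 15).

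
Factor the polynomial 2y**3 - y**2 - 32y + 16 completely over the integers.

(2y - 1)(y + 4)(y - 4)

Trying the rational-root candidates, y = 1/2 is a root, so (2y - 1) is a factor; dividing leaves y**2 - 16.
The remaining quadratic factors as (y + 4)(y - 4).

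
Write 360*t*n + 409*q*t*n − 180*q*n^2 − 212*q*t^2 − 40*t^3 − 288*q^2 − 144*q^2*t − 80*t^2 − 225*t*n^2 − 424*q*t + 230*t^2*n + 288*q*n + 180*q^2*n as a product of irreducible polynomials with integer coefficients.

Group: 4*q*(−36*q*t + 45*q*n − 72*q − 8*t^2 + 46*t*n − 16*t − 45*n^2 + 72*n) + 5*t*(−36*q*t + 45*q*n − 72*q − 8*t^2 + 46*t*n − 16*t − 45*n^2 + 72*n); both groups contain (−36*q*t + 45*q*n − 72*q − 8*t^2 + 46*t*n − 16*t − 45*n^2 + 72*n), so (4*q + 5*t) is a factor with cofactor −36*q*t + 45*q*n − 72*q − 8*t^2 + 46*t*n − 16*t − 45*n^2 + 72*n.
The cofactor groups again: −36*q*t + 45*q*n − 72*q − 8*t^2 + 46*t*n − 16*t − 45*n^2 + 72*n = −9*q*(4*t − 5*n + 8) + (−2*t + 9*n)*(4*t − 5*n + 8); both groups contain (4*t − 5*n + 8), giving −(9*q + 2*t − 9*n)*(4*t − 5*n + 8).

−(4*t − 5*n + 8)*(9*q + 2*t − 9*n)*(4*q + 5*t)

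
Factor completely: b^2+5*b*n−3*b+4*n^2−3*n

(b+4*n−3)*(b+n)

Group: b*(b+4*n−3) + n*(b+4*n−3); both groups contain (b+4*n−3).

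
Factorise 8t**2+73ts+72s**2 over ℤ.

Group: t(8t+9s) + 8s(8t+9s); both groups contain (8t+9s).

(t+8s)(8t+9s)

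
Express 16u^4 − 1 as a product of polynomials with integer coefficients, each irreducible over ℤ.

(2u + 1)(2u − 1)(4u^2 + 1)

Difference of squares twice: with A = 2u and B = 1, A⁴ − B⁴ = (A² − B²)(A² + B²), and A² − B² factors again.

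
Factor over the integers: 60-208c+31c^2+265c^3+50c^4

(2c-1)(5c+6)(5c-2)(c+5)

Testing divisors of the constant over divisors of the leading coefficient, c = -5 is a root, giving the factor (c+5) and quotient 50c^3+15c^2-44c+12.
Then c = 1/2 is a root, so (2c-1) divides it; the quotient is 25c^2+20c-12.
The remaining quadratic factors as (5c+6)(5c-2).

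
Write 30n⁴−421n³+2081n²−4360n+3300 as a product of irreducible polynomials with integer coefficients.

Testing divisors of the constant over divisors of the leading coefficient, n = 6 is a root, giving the factor (n−6) and quotient 30n³−241n²+635n−550.
Continuing, n = 10/3 is a root, giving the factor (3n−10) and quotient 10n²−47n+55.
The remaining quadratic factors as (2n−5)(5n−11).

(2n−5)(3n−10)(5n−11)(n−6)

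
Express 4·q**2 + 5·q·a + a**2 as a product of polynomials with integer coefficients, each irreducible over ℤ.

Group: 4·q·(q + a) + a·(q + a); both groups contain (q + a).

(4·q + a)·(q + a)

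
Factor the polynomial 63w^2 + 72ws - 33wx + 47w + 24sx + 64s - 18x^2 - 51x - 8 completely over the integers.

(7w + 8s - 6x - 1)(9w + 3x + 8)

Group: 7w(9w + 3x + 8) + (8s - 6x - 1)(9w + 3x + 8); both groups contain (9w + 3x + 8).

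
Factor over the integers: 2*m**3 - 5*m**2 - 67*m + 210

By the rational root theorem, m = 7/2 is a root, so (2*m - 7) is a factor; dividing leaves m**2 + m - 30.
The remaining quadratic factors as (m + 6)(m - 5).

(2*m - 7)*(m + 6)*(m - 5)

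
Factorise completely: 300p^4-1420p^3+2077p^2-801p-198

Trying the rational-root candidates, p = -1/6 is a root, so (6p+1) is a factor; dividing leaves 50p^3-245p^2+387p-198.
Then p = 11/5 is a root, so (5p-11) divides it; the quotient is 10p^2-27p+18.
The remaining quadratic factors as (2p-3)(5p-6).

(2p-3)(5p-11)(5p-6)(6p+1)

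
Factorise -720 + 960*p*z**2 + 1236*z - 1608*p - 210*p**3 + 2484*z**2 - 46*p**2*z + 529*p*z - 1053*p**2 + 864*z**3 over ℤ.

-(5*p - 12*z + 4)*(6*p + 8*z + 15)*(7*p + 9*z + 12)

Group: 7*p*(-30*p**2 + 32*p*z - 99*p + 96*z**2 + 148*z - 60) + (9*z + 12)*(-30*p**2 + 32*p*z - 99*p + 96*z**2 + 148*z - 60); both groups contain (-30*p**2 + 32*p*z - 99*p + 96*z**2 + 148*z - 60), so (7*p + 9*z + 12) is a factor with cofactor -30*p**2 + 32*p*z - 99*p + 96*z**2 + 148*z - 60.
The cofactor groups again: -30*p**2 + 32*p*z - 99*p + 96*z**2 + 148*z - 60 = -6*p*(5*p - 12*z + 4) + (-8*z - 15)*(5*p - 12*z + 4); both groups contain (5*p - 12*z + 4), giving -(6*p + 8*z + 15)*(5*p - 12*z + 4).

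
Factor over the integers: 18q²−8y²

Pull out the common factor 2; 9q²−4y² is a difference of squares.

2(3q+2y)(3q−2y)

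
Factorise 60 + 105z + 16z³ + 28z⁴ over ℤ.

Group as (28z⁴ + 105z) + (16z³ + 60) = 7z(4z³ + 15) + 4(4z³ + 15).
Both groups share the factor (4z³ + 15).

(7z + 4)(4z³ + 15)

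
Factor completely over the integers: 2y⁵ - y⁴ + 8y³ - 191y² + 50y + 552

Among the possible rational roots, y = 4 is a root, giving the factor (y - 4) and quotient 2y⁴ + 7y³ + 36y² - 47y - 138.
Next, y = 2 is a root, so (y - 2) is a factor; dividing leaves 2y³ + 11y² + 58y + 69.
Then y = -3/2 is a root, so (2y + 3) is a factor; dividing leaves y² + 4y + 23.
The quadratic y² + 4y + 23 has discriminant -76 < 0 and is irreducible over ℤ.

(2y + 3)(y - 2)(y - 4)(y² + 4y + 23)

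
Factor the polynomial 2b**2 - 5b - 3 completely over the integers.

Need a pair with product 2·(-3) = -6 and sum -5: that's 1 and -6.
Split the middle term: 2b**2 + b - 6b - 3 = b(2b + 1) - 3(2b + 1).

(2b + 1)(b - 3)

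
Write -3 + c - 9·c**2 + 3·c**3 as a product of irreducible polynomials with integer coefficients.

(c - 3)·(3·c**2 + 1)

Group as (3·c**3 + c) + (-9·c**2 - 3) = c·(3·c**2 + 1) - 3·(3·c**2 + 1).
Both groups share the factor (3·c**2 + 1).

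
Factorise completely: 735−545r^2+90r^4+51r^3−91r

Testing divisors of the constant over divisors of the leading coefficient, r = −7/5 is a root, giving the factor (5r+7) and quotient 18r^3−15r^2−88r+105.
Then r = −7/3 is a root, so (3r+7) is a factor; dividing leaves 6r^2−19r+15.
The remaining quadratic factors as (3r−5)(2r−3).

(2r−3)(3r+7)(3r−5)(5r+7)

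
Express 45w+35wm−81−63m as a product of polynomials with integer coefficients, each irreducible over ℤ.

(5w−9)(7m+9)

Group as (35wm+45w) + (−63m−81) = 5w(7m+9) − 9(7m+9).
Both groups share the factor (7m+9).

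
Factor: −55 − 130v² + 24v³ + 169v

(2v − 1)(3v − 11)(4v − 5)

Trying the rational-root candidates, v = 11/3 is a root, so (3v − 11) is a factor; dividing leaves 8v² − 14v + 5.
The remaining quadratic factors as (4v − 5)(2v − 1).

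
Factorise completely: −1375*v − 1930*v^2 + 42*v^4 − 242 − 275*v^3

Among the possible rational roots, v = −2/7 is a root, so (7*v + 2) divides it; the quotient is 6*v^3 − 41*v^2 − 264*v − 121.
Next, v = −1/2 is a root, so (2*v + 1) divides it; the quotient is 3*v^2 − 22*v − 121.
The remaining quadratic factors as (3*v + 11)(v − 11).

(2*v + 1)*(3*v + 11)*(7*v + 2)*(v − 11)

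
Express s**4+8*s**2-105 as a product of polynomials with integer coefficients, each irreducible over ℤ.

Substitute u = s**2 to get a quadratic in u, then factor.
s**2+15 is irreducible over ℤ (always positive, so no real roots).
s**2-7 is irreducible over ℤ (7 is not a perfect square).

(s**2+15)*(s**2-7)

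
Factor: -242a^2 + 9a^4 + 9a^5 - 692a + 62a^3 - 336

(3a + 2)(3a + 4)(a - 3)(a^2 + 2a + 14)

Testing divisors of the constant over divisors of the leading coefficient, a = 3 is a root, so (a - 3) is a factor; dividing leaves 9a^4 + 36a^3 + 170a^2 + 268a + 112.
Next, a = -2/3 is a root, so (3a + 2) is a factor; dividing leaves 3a^3 + 10a^2 + 50a + 56.
Continuing, a = -4/3 is a root, so (3a + 4) divides it; the quotient is a^2 + 2a + 14.
The quadratic a^2 + 2a + 14 has discriminant -52 < 0 and is irreducible over ℤ.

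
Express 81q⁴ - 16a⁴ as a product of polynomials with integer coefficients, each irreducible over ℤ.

(3q)⁴ − (2a)⁴ = ((3q)² − (2a)²)((3q)² + (2a)²); the first factor splits again, the second (9q² + 4a²) is irreducible.

(3q - 2a)(3q + 2a)(9q² + 4a²)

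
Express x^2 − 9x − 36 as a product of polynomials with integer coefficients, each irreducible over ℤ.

(x + 3)(x − 12)

Two integers with product −36 and sum −9 are −12 and 3.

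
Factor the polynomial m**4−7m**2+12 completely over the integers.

(m+2)(m−2)(m**2−3)

Substitute u = m**2 to get a quadratic in u, then factor.
m**2−4 is a difference of squares.
m**2−3 is irreducible over ℤ (3 is not a perfect square).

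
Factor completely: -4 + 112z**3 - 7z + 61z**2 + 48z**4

(3z + 4)(4z + 1)(4z - 1)(z + 1)

By the rational root theorem, z = 1/4 is a root, so (4z - 1) is a factor; dividing leaves 12z**3 + 31z**2 + 23z + 4.
Next, z = -1/4 is a root, giving the factor (4z + 1) and quotient 3z**2 + 7z + 4.
The remaining quadratic factors as (3z + 4)(z + 1).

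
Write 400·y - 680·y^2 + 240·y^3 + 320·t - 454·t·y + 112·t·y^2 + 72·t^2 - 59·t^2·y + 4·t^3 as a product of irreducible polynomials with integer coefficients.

(4·t + 5·y)·(t - 12·y + 10)·(t - 4·y + 8)

Group: t·(4·t^2 - 43·t·y + 40·t - 60·y^2 + 50·y) + (-4·y + 8)·(4·t^2 - 43·t·y + 40·t - 60·y^2 + 50·y); both groups contain (4·t^2 - 43·t·y + 40·t - 60·y^2 + 50·y), so (t - 4·y + 8) is a factor with cofactor 4·t^2 - 43·t·y + 40·t - 60·y^2 + 50·y.
The cofactor groups again: 4·t^2 - 43·t·y + 40·t - 60·y^2 + 50·y = 4·t·(t - 12·y + 10) + 5·y·(t - 12·y + 10); both groups contain (t - 12·y + 10), giving (4·t + 5·y)·(t - 12·y + 10).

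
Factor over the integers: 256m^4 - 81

(4m)⁴ − (3)⁴ = ((4m)² − (3)²)((4m)² + (3)²); the first factor splits again, the second (16m^2 + 9) is irreducible.

(4m + 3)(4m - 3)(16m^2 + 9)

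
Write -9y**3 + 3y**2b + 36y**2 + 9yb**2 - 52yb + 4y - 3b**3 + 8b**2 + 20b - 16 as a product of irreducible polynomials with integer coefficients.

Group: 3y(-3y**2 - 2yb + 14y + b**2 - 2b - 8) + (-3b + 2)(-3y**2 - 2yb + 14y + b**2 - 2b - 8); both groups contain (-3y**2 - 2yb + 14y + b**2 - 2b - 8), so (3y - 3b + 2) is a factor with cofactor -3y**2 - 2yb + 14y + b**2 - 2b - 8.
The cofactor groups again: -3y**2 - 2yb + 14y + b**2 - 2b - 8 = -y(3y - b - 2) + (-b + 4)(3y - b - 2); both groups contain (3y - b - 2), giving -(y + b - 4)(3y - b - 2).

-(3y - 3b + 2)(3y - b - 2)(y + b - 4)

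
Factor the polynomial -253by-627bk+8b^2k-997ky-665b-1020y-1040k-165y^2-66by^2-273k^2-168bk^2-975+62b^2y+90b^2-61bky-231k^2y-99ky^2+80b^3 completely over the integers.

(2b+3k+5)(5b-7k-3y-15)(8b+11y+13)

Group: 2b(40b^2-56bk+31by-55b-77ky-91k-33y^2-204y-195) + (3k+5)(40b^2-56bk+31by-55b-77ky-91k-33y^2-204y-195); both groups contain (40b^2-56bk+31by-55b-77ky-91k-33y^2-204y-195), so (2b+3k+5) is a factor with cofactor 40b^2-56bk+31by-55b-77ky-91k-33y^2-204y-195.
The cofactor groups again: 40b^2-56bk+31by-55b-77ky-91k-33y^2-204y-195 = 5b(8b+11y+13) + (-7k-3y-15)(8b+11y+13); both groups contain (8b+11y+13), giving (5b-7k-3y-15)(8b+11y+13).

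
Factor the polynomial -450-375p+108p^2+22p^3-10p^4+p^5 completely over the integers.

Trying the rational-root candidates, p = -3 is a root, giving the factor (p+3) and quotient p^4-13p^3+61p^2-75p-150.
Continuing, p = -1 is a root, giving the factor (p+1) and quotient p^3-14p^2+75p-150.
Continuing, p = 5 is a root, giving the factor (p-5) and quotient p^2-9p+30.
The quadratic p^2-9p+30 has discriminant -39 < 0 and is irreducible over ℤ.

(p+1)(p+3)(p-5)(p^2-9p+30)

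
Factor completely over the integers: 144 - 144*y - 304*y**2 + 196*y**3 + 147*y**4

(3*y - 2)*(7*y + 6)*(7*y - 6)*(y + 2)

Among the possible rational roots, y = 2/3 is a root, so (3*y - 2) is a factor; dividing leaves 49*y**3 + 98*y**2 - 36*y - 72.
Continuing, y = -6/7 is a root, so (7*y + 6) is a factor; dividing leaves 7*y**2 + 8*y - 12.
The remaining quadratic factors as (y + 2)(7*y - 6).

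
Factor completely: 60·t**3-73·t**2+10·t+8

(3·t-2)·(4·t+1)·(5·t-4)

Testing divisors of the constant over divisors of the leading coefficient, t = -1/4 is a root, giving the factor (4·t+1) and quotient 15·t**2-22·t+8.
The remaining quadratic factors as (3·t-2)(5·t-4).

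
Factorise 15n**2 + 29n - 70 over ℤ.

(3n + 10)(5n - 7)

Need a pair with product 15·(-70) = -1050 and sum 29: that's -21 and 50.
Split the middle term: 15n**2 - 21n + 50n - 70 = 3n(5n - 7) + 10(5n - 7).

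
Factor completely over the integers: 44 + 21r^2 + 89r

(3r + 11)(7r + 4)

Need a pair with product 21·44 = 924 and sum 89: that's 77 and 12.
Split the middle term: 21r^2 + 77r + 12r + 44 = 7r(3r + 11) + 4(3r + 11).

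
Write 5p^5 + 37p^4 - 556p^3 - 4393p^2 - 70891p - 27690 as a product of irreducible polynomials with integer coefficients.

Trying the rational-root candidates, p = -15 is a root, so (p + 15) divides it; the quotient is 5p^4 - 38p^3 + 14p^2 - 4603p - 1846.
Continuing, p = 13 is a root, giving the factor (p - 13) and quotient 5p^3 + 27p^2 + 365p + 142.
Next, p = -2/5 is a root, so (5p + 2) is a factor; dividing leaves p^2 + 5p + 71.
The quadratic p^2 + 5p + 71 has discriminant -259 < 0 and is irreducible over ℤ.

(5p + 2)(p + 15)(p - 13)(p^2 + 5p + 71)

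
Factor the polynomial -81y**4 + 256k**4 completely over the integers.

Write as (16k**2)² − (9y**2)², then factor 16k**2 - 9y**2 once more.

(4k + 3y)(4k - 3y)(16k**2 + 9y**2)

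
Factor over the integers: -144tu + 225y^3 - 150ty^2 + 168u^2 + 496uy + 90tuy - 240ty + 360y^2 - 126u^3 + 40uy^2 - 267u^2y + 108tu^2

Group: 6u(18tu + 30ty - 21u^2 - 62uy - 45y^2) + (-5y - 8)(18tu + 30ty - 21u^2 - 62uy - 45y^2); both groups contain (18tu + 30ty - 21u^2 - 62uy - 45y^2), so (6u - 5y - 8) is a factor with cofactor 18tu + 30ty - 21u^2 - 62uy - 45y^2.
The cofactor groups again: 18tu + 30ty - 21u^2 - 62uy - 45y^2 = 3u(6t - 7u - 9y) + 5y(6t - 7u - 9y); both groups contain (6t - 7u - 9y), giving (3u + 5y)(6t - 7u - 9y).

(3u + 5y)(6t - 7u - 9y)(6u - 5y - 8)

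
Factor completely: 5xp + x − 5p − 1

(5p + 1)(x − 1)

Group as (5xp + x) + (−5p − 1) = x(5p + 1) − (5p + 1).
Both groups share the factor (5p + 1).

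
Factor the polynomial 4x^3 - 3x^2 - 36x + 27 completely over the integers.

(4x - 3)(x + 3)(x - 3)

Testing divisors of the constant over divisors of the leading coefficient, x = 3/4 is a root, so (4x - 3) divides it; the quotient is x^2 - 9.
The remaining quadratic factors as (x + 3)(x - 3).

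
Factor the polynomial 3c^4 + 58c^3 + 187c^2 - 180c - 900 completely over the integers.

(3c + 10)(c + 15)(c + 3)(c - 2)

Among the possible rational roots, c = 2 is a root, giving the factor (c - 2) and quotient 3c^3 + 64c^2 + 315c + 450.
Then c = -15 is a root, so (c + 15) is a factor; dividing leaves 3c^2 + 19c + 30.
The remaining quadratic factors as (c + 3)(3c + 10).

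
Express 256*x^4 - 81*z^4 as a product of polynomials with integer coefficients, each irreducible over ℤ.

(4*x)⁴ − (3*z)⁴ = ((4*x)² − (3*z)²)((4*x)² + (3*z)²); the first factor splits again, the second (16*x^2 + 9*z^2) is irreducible.

(4*x + 3*z)*(4*x - 3*z)*(16*x^2 + 9*z^2)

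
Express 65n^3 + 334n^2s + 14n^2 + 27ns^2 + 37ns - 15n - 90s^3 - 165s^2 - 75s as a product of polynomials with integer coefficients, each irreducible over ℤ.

(13n - 6s - 5)(5n + 3s + 3)(n + 5s)

Group: 5n(13n^2 + 59ns - 5n - 30s^2 - 25s) + (3s + 3)(13n^2 + 59ns - 5n - 30s^2 - 25s); both groups contain (13n^2 + 59ns - 5n - 30s^2 - 25s), so (5n + 3s + 3) is a factor with cofactor 13n^2 + 59ns - 5n - 30s^2 - 25s.
The cofactor groups again: 13n^2 + 59ns - 5n - 30s^2 - 25s = n(13n - 6s - 5) + 5s(13n - 6s - 5); both groups contain (13n - 6s - 5), giving (n + 5s)(13n - 6s - 5).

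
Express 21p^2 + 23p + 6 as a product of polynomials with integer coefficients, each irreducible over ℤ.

(3p + 2)(7p + 3)

Need a pair with product 21·6 = 126 and sum 23: that's 9 and 14.
Split the middle term: 21p^2 + 9p + 14p + 6 = 3p(7p + 3) + 2(7p + 3).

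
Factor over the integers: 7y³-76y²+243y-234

(7y-13)(y-3)(y-6)

By the rational root theorem, y = 3 is a root, so (y-3) is a factor; dividing leaves 7y²-55y+78.
The remaining quadratic factors as (7y-13)(y-6).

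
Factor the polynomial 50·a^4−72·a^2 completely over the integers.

2·a^2·(5·a+6)·(5·a−6)

Pull out the common factor 2·a^2; 25·a^2−36 is a difference of squares.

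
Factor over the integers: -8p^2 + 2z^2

2(z - 2p)(z + 2p)

Every term has a factor of 2. Then z^2 - 4p^2 = (z)² − (2p)².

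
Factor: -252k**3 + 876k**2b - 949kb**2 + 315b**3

Group: 14k(-18k**2 + 51kb - 35b**2) - 9b(-18k**2 + 51kb - 35b**2); both groups contain (-18k**2 + 51kb - 35b**2), so (14k - 9b) is a factor with cofactor -18k**2 + 51kb - 35b**2.
The cofactor groups again: -18k**2 + 51kb - 35b**2 = -6k(3k - 5b) + 7b(3k - 5b); both groups contain (3k - 5b), giving -(6k - 7b)(3k - 5b).

-(3k - 5b)(6k - 7b)(14k - 9b)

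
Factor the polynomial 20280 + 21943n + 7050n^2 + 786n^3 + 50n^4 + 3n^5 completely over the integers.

Testing divisors of the constant over divisors of the leading coefficient, n = −8 is a root, so (n + 8) is a factor; dividing leaves 3n^4 + 26n^3 + 578n^2 + 2426n + 2535.
Then n = −5/3 is a root, giving the factor (3n + 5) and quotient n^3 + 7n^2 + 181n + 507.
Continuing, n = −3 is a root, so (n + 3) is a factor; dividing leaves n^2 + 4n + 169.
The quadratic n^2 + 4n + 169 has discriminant −660 < 0 and is irreducible over ℤ.

(3n + 5)(n + 3)(n + 8)(n^2 + 4n + 169)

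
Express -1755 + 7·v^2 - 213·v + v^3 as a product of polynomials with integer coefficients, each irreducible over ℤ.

Testing divisors of the constant over divisors of the leading coefficient, v = -13 is a root, giving the factor (v + 13) and quotient v^2 - 6·v - 135.
The remaining quadratic factors as (v + 9)(v - 15).

(v + 13)·(v + 9)·(v - 15)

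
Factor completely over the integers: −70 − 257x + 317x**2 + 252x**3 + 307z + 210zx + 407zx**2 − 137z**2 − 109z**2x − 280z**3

Group: 7z(−40z**2 − 67zx − 31z − 28x**2 − 29x + 35) + (−9x − 2)(−40z**2 − 67zx − 31z − 28x**2 − 29x + 35); both groups contain (−40z**2 − 67zx − 31z − 28x**2 − 29x + 35), so (7z − 9x − 2) is a factor with cofactor −40z**2 − 67zx − 31z − 28x**2 − 29x + 35.
The cofactor groups again: −40z**2 − 67zx − 31z − 28x**2 − 29x + 35 = −8z(5z + 4x + 7) + (−7x + 5)(5z + 4x + 7); both groups contain (5z + 4x + 7), giving −(8z + 7x − 5)(5z + 4x + 7).

−(7z − 9x − 2)(5z + 4x + 7)(8z + 7x − 5)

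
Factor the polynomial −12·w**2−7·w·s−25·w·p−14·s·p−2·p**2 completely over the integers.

−(w+2·p)·(12·w+7·s+p)

Group: −w·(12·w+7·s+p) − 2·p·(12·w+7·s+p); both groups contain (12·w+7·s+p).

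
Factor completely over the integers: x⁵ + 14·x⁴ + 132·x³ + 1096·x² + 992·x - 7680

Testing divisors of the constant over divisors of the leading coefficient, x = -4 is a root, so (x + 4) is a factor; dividing leaves x⁴ + 10·x³ + 92·x² + 728·x - 1920.
Next, x = -10 is a root, so (x + 10) divides it; the quotient is x³ + 92·x - 192.
Then x = 2 is a root, giving the factor (x - 2) and quotient x² + 2·x + 96.
The quadratic x² + 2·x + 96 has discriminant -380 < 0 and is irreducible over ℤ.

(x + 10)·(x + 4)·(x - 2)·(x² + 2·x + 96)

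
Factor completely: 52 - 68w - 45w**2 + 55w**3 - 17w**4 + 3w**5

Testing divisors of the constant over divisors of the leading coefficient, w = 2/3 is a root, so (3w - 2) is a factor; dividing leaves w**4 - 5w**3 + 15w**2 - 5w - 26.
Continuing, w = 2 is a root, giving the factor (w - 2) and quotient w**3 - 3w**2 + 9w + 13.
Then w = -1 is a root, giving the factor (w + 1) and quotient w**2 - 4w + 13.
The quadratic w**2 - 4w + 13 has discriminant -36 < 0 and is irreducible over ℤ.

(3w - 2)(w + 1)(w - 2)(w**2 - 4w + 13)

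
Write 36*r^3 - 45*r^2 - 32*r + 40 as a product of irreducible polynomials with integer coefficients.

(4*r - 5)*(9*r^2 - 8)

Group as (36*r^3 - 32*r) + (-45*r^2 + 40) = 4*r*(9*r^2 - 8) - 5*(9*r^2 - 8).
Both groups share the factor (9*r^2 - 8).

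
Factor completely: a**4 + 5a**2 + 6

(a**2 + 2)(a**2 + 3)

Substitute u = a**2 to get a quadratic in u, then factor.
a**2 + 2 is irreducible over ℤ (always positive, so no real roots).
a**2 + 3 is irreducible over ℤ (always positive, so no real roots).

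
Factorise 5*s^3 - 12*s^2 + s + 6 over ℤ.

(5*s + 3)*(s - 1)*(s - 2)

Among the possible rational roots, s = 1 is a root, so (s - 1) is a factor; dividing leaves 5*s^2 - 7*s - 6.
The remaining quadratic factors as (5*s + 3)(s - 2).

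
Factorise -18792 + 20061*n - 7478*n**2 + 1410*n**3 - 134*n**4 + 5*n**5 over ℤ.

Testing divisors of the constant over divisors of the leading coefficient, n = 9/5 is a root, so (5*n - 9) divides it; the quotient is n**4 - 25*n**3 + 237*n**2 - 1069*n + 2088.
Next, n = 8 is a root, giving the factor (n - 8) and quotient n**3 - 17*n**2 + 101*n - 261.
Next, n = 9 is a root, so (n - 9) is a factor; dividing leaves n**2 - 8*n + 29.
The quadratic n**2 - 8*n + 29 has discriminant -52 < 0 and is irreducible over ℤ.

(5*n - 9)*(n - 8)*(n - 9)*(n**2 - 8*n + 29)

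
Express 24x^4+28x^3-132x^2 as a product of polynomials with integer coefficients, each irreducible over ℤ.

Pull out the common factor 4x^2, then factor the remaining trinomial.

4x^2(6x-11)(x+3)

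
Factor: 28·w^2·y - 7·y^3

Every term has a factor of 7·y. Then 4·w^2 - y^2 = (2·w)² − (y)².

7·y·(2·w + y)·(2·w - y)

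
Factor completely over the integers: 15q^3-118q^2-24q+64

(3q-2)(5q+4)(q-8)

Among the possible rational roots, q = 8 is a root, so (q-8) divides it; the quotient is 15q^2+2q-8.
The remaining quadratic factors as (3q-2)(5q+4).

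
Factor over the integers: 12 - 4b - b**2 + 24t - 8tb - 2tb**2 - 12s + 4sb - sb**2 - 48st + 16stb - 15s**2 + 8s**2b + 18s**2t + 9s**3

(9s - b - 6)(s + b - 2)(s + 2t + 1)

Group: 9s(s**2 + 2st + sb - s + 2tb - 4t + b - 2) + (-b - 6)(s**2 + 2st + sb - s + 2tb - 4t + b - 2); both groups contain (s**2 + 2st + sb - s + 2tb - 4t + b - 2), so (9s - b - 6) is a factor with cofactor s**2 + 2st + sb - s + 2tb - 4t + b - 2.
The cofactor groups again: s**2 + 2st + sb - s + 2tb - 4t + b - 2 = s(s + b - 2) + (2t + 1)(s + b - 2); both groups contain (s + b - 2), giving (s + 2t + 1)(s + b - 2).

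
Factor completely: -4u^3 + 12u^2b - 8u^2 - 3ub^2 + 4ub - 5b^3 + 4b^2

Group: 2u(-2u^2 + 7ub - 4u - 5b^2 + 4b) + b(-2u^2 + 7ub - 4u - 5b^2 + 4b); both groups contain (-2u^2 + 7ub - 4u - 5b^2 + 4b), so (2u + b) is a factor with cofactor -2u^2 + 7ub - 4u - 5b^2 + 4b.
The cofactor groups again: -2u^2 + 7ub - 4u - 5b^2 + 4b = -u(2u - 5b + 4) + b(2u - 5b + 4); both groups contain (2u - 5b + 4), giving -(u - b)(2u - 5b + 4).

-(2u - 5b + 4)(u - b)(2u + b)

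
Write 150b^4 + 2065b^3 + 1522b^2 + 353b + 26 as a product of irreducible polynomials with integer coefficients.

Among the possible rational roots, b = −2/5 is a root, so (5b + 2) divides it; the quotient is 30b^3 + 401b^2 + 144b + 13.
Next, b = −1/5 is a root, so (5b + 1) is a factor; dividing leaves 6b^2 + 79b + 13.
The remaining quadratic factors as (6b + 1)(b + 13).

(5b + 1)(5b + 2)(6b + 1)(b + 13)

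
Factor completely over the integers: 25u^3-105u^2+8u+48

Testing divisors of the constant over divisors of the leading coefficient, u = 4 is a root, giving the factor (u-4) and quotient 25u^2-5u-12.
The remaining quadratic factors as (5u-4)(5u+3).

(5u+3)(5u-4)(u-4)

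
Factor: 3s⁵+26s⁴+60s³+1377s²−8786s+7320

Among the possible rational roots, s = 1 is a root, giving the factor (s−1) and quotient 3s⁴+29s³+89s²+1466s−7320.
Continuing, s = 10/3 is a root, giving the factor (3s−10) and quotient s³+13s²+73s+732.
Then s = −12 is a root, giving the factor (s+12) and quotient s²+s+61.
The quadratic s²+s+61 has discriminant −243 < 0 and is irreducible over ℤ.

(3s−10)(s+12)(s−1)(s²+s+61)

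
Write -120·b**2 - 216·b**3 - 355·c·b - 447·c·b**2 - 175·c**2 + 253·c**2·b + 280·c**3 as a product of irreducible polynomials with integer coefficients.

Group: 7·c·(40·c**2 + 19·c·b - 25·c - 72·b**2 - 40·b) + 3·b·(40·c**2 + 19·c·b - 25·c - 72·b**2 - 40·b); both groups contain (40·c**2 + 19·c·b - 25·c - 72·b**2 - 40·b), so (7·c + 3·b) is a factor with cofactor 40·c**2 + 19·c·b - 25·c - 72·b**2 - 40·b.
The cofactor groups again: 40·c**2 + 19·c·b - 25·c - 72·b**2 - 40·b = 8·c·(5·c + 8·b) + (-9·b - 5)·(5·c + 8·b); both groups contain (5·c + 8·b), giving (8·c - 9·b - 5)·(5·c + 8·b).

(8·c - 9·b - 5)·(7·c + 3·b)·(5·c + 8·b)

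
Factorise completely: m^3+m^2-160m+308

Testing divisors of the constant over divisors of the leading coefficient, m = 11 is a root, so (m-11) divides it; the quotient is m^2+12m-28.
The remaining quadratic factors as (m-2)(m+14).

(m+14)(m-11)(m-2)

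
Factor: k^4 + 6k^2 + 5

(k^2 + 1)(k^2 + 5)

Substitute u = k^2 to get a quadratic in u, then factor.
k^2 + 5 is irreducible over ℤ (always positive, so no real roots).
k^2 + 1 is irreducible over ℤ (sum of squares).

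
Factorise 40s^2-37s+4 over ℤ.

(5s-4)(8s-1)

Need a pair with product 40·4 = 160 and sum -37: that's -5 and -32.
Split the middle term: 40s^2-5s - 32s+4 = 5s(8s-1) - 4(8s-1).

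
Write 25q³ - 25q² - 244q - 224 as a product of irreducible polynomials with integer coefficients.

By the rational root theorem, q = 4 is a root, giving the factor (q - 4) and quotient 25q² + 75q + 56.
The remaining quadratic factors as (5q + 8)(5q + 7).

(5q + 7)(5q + 8)(q - 4)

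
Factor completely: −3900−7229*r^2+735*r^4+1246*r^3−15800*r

Among the possible rational roots, r = −15/7 is a root, giving the factor (7*r+15) and quotient 105*r^3−47*r^2−932*r−260.
Then r = −2/7 is a root, giving the factor (7*r+2) and quotient 15*r^2−11*r−130.
The remaining quadratic factors as (3*r−10)(5*r+13).

(3*r−10)*(5*r+13)*(7*r+15)*(7*r+2)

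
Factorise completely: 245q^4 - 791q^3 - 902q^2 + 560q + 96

Trying the rational-root candidates, q = 4 is a root, giving the factor (q - 4) and quotient 245q^3 + 189q^2 - 146q - 24.
Continuing, q = -6/5 is a root, giving the factor (5q + 6) and quotient 49q^2 - 21q - 4.
The remaining quadratic factors as (7q + 1)(7q - 4).

(5q + 6)(7q + 1)(7q - 4)(q - 4)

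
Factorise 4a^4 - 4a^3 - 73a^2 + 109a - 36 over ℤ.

Among the possible rational roots, a = 1 is a root, so (a - 1) is a factor; dividing leaves 4a^3 - 73a + 36.
Next, a = 1/2 is a root, so (2a - 1) divides it; the quotient is 2a^2 + a - 36.
The remaining quadratic factors as (2a + 9)(a - 4).

(2a + 9)(2a - 1)(a - 1)(a - 4)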